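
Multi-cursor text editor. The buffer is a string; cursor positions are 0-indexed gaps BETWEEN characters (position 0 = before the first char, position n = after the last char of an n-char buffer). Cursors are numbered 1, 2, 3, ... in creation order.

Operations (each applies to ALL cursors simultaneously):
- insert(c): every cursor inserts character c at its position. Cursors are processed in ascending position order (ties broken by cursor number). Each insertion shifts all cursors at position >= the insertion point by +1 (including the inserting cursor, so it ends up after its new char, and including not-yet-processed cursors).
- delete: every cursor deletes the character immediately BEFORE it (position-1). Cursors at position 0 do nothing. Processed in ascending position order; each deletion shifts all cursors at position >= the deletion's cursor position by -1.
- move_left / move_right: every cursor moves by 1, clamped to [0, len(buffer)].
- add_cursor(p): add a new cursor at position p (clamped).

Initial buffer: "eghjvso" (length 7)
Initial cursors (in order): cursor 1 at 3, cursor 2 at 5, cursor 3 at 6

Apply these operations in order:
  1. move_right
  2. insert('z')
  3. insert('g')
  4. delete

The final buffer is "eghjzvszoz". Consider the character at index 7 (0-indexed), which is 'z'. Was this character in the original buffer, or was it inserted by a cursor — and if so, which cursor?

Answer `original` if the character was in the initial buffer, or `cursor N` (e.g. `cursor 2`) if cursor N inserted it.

After op 1 (move_right): buffer="eghjvso" (len 7), cursors c1@4 c2@6 c3@7, authorship .......
After op 2 (insert('z')): buffer="eghjzvszoz" (len 10), cursors c1@5 c2@8 c3@10, authorship ....1..2.3
After op 3 (insert('g')): buffer="eghjzgvszgozg" (len 13), cursors c1@6 c2@10 c3@13, authorship ....11..22.33
After op 4 (delete): buffer="eghjzvszoz" (len 10), cursors c1@5 c2@8 c3@10, authorship ....1..2.3
Authorship (.=original, N=cursor N): . . . . 1 . . 2 . 3
Index 7: author = 2

Answer: cursor 2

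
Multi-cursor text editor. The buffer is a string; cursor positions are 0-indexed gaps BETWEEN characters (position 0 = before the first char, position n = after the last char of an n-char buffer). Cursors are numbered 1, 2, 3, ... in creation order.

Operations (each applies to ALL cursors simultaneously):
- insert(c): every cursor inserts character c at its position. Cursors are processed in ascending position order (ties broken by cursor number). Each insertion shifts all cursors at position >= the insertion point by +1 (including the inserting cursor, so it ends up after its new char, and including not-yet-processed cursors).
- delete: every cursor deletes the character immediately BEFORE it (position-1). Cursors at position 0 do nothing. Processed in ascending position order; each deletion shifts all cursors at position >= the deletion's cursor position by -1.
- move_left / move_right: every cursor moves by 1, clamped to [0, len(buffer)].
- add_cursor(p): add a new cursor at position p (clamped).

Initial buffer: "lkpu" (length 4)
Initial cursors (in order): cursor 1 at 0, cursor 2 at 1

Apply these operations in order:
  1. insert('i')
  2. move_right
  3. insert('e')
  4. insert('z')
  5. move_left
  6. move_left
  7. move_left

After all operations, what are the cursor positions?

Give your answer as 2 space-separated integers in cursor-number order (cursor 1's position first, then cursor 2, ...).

Answer: 1 5

Derivation:
After op 1 (insert('i')): buffer="ilikpu" (len 6), cursors c1@1 c2@3, authorship 1.2...
After op 2 (move_right): buffer="ilikpu" (len 6), cursors c1@2 c2@4, authorship 1.2...
After op 3 (insert('e')): buffer="ileikepu" (len 8), cursors c1@3 c2@6, authorship 1.12.2..
After op 4 (insert('z')): buffer="ilezikezpu" (len 10), cursors c1@4 c2@8, authorship 1.112.22..
After op 5 (move_left): buffer="ilezikezpu" (len 10), cursors c1@3 c2@7, authorship 1.112.22..
After op 6 (move_left): buffer="ilezikezpu" (len 10), cursors c1@2 c2@6, authorship 1.112.22..
After op 7 (move_left): buffer="ilezikezpu" (len 10), cursors c1@1 c2@5, authorship 1.112.22..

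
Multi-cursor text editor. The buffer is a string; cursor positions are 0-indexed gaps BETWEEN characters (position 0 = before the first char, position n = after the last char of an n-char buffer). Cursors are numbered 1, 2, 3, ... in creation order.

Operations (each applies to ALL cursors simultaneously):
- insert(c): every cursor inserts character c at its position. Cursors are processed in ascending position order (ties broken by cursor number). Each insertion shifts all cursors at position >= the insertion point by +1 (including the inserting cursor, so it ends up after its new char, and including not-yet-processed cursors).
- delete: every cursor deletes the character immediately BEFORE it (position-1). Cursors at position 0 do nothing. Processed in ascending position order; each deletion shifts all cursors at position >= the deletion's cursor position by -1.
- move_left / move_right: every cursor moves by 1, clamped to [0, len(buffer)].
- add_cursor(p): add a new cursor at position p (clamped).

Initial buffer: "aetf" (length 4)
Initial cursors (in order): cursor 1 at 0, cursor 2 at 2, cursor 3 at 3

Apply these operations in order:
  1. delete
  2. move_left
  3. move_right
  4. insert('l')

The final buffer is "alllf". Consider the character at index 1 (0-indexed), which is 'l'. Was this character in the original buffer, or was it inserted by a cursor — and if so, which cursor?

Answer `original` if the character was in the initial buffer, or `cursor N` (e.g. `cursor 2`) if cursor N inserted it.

After op 1 (delete): buffer="af" (len 2), cursors c1@0 c2@1 c3@1, authorship ..
After op 2 (move_left): buffer="af" (len 2), cursors c1@0 c2@0 c3@0, authorship ..
After op 3 (move_right): buffer="af" (len 2), cursors c1@1 c2@1 c3@1, authorship ..
After op 4 (insert('l')): buffer="alllf" (len 5), cursors c1@4 c2@4 c3@4, authorship .123.
Authorship (.=original, N=cursor N): . 1 2 3 .
Index 1: author = 1

Answer: cursor 1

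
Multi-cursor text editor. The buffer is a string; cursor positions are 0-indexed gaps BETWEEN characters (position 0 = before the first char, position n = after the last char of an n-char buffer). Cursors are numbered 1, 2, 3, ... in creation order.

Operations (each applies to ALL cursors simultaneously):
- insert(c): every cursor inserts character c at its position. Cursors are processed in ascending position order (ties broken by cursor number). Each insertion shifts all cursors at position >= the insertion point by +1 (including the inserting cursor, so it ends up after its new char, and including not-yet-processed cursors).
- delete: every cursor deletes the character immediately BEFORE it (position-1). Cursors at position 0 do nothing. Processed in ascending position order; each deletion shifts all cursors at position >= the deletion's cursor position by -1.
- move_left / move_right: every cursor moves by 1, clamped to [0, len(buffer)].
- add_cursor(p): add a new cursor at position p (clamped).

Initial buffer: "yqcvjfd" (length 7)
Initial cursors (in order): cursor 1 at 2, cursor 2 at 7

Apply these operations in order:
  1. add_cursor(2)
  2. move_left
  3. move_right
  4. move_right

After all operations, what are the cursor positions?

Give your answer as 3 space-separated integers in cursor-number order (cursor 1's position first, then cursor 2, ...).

Answer: 3 7 3

Derivation:
After op 1 (add_cursor(2)): buffer="yqcvjfd" (len 7), cursors c1@2 c3@2 c2@7, authorship .......
After op 2 (move_left): buffer="yqcvjfd" (len 7), cursors c1@1 c3@1 c2@6, authorship .......
After op 3 (move_right): buffer="yqcvjfd" (len 7), cursors c1@2 c3@2 c2@7, authorship .......
After op 4 (move_right): buffer="yqcvjfd" (len 7), cursors c1@3 c3@3 c2@7, authorship .......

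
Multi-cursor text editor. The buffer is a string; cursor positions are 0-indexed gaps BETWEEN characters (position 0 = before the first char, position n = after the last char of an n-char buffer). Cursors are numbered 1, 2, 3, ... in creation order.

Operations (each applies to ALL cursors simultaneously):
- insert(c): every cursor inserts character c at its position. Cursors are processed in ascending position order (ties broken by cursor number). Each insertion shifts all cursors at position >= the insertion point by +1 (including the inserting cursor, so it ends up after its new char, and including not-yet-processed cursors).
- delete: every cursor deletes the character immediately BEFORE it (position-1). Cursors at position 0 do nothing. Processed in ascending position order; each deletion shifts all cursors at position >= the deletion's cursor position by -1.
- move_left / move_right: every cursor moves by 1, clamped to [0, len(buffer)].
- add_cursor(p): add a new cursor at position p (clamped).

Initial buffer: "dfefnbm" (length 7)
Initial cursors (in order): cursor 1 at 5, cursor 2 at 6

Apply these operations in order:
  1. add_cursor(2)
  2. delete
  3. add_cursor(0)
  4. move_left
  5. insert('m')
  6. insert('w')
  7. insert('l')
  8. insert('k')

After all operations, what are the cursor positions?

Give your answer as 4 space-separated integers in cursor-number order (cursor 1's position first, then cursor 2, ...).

Answer: 18 18 8 8

Derivation:
After op 1 (add_cursor(2)): buffer="dfefnbm" (len 7), cursors c3@2 c1@5 c2@6, authorship .......
After op 2 (delete): buffer="defm" (len 4), cursors c3@1 c1@3 c2@3, authorship ....
After op 3 (add_cursor(0)): buffer="defm" (len 4), cursors c4@0 c3@1 c1@3 c2@3, authorship ....
After op 4 (move_left): buffer="defm" (len 4), cursors c3@0 c4@0 c1@2 c2@2, authorship ....
After op 5 (insert('m')): buffer="mmdemmfm" (len 8), cursors c3@2 c4@2 c1@6 c2@6, authorship 34..12..
After op 6 (insert('w')): buffer="mmwwdemmwwfm" (len 12), cursors c3@4 c4@4 c1@10 c2@10, authorship 3434..1212..
After op 7 (insert('l')): buffer="mmwwlldemmwwllfm" (len 16), cursors c3@6 c4@6 c1@14 c2@14, authorship 343434..121212..
After op 8 (insert('k')): buffer="mmwwllkkdemmwwllkkfm" (len 20), cursors c3@8 c4@8 c1@18 c2@18, authorship 34343434..12121212..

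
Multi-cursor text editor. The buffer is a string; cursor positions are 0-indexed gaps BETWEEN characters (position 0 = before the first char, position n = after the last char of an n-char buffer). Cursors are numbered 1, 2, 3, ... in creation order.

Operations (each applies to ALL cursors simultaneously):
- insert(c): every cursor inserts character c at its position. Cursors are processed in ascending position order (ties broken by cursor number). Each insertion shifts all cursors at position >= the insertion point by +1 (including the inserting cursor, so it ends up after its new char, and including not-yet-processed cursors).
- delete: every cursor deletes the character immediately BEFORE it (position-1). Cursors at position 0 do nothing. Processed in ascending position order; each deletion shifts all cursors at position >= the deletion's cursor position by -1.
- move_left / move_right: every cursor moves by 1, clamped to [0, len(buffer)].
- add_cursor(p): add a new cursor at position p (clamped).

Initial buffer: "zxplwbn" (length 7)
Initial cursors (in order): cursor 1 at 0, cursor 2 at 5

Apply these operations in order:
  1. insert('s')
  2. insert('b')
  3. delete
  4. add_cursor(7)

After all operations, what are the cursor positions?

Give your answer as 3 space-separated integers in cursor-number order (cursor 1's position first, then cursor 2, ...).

Answer: 1 7 7

Derivation:
After op 1 (insert('s')): buffer="szxplwsbn" (len 9), cursors c1@1 c2@7, authorship 1.....2..
After op 2 (insert('b')): buffer="sbzxplwsbbn" (len 11), cursors c1@2 c2@9, authorship 11.....22..
After op 3 (delete): buffer="szxplwsbn" (len 9), cursors c1@1 c2@7, authorship 1.....2..
After op 4 (add_cursor(7)): buffer="szxplwsbn" (len 9), cursors c1@1 c2@7 c3@7, authorship 1.....2..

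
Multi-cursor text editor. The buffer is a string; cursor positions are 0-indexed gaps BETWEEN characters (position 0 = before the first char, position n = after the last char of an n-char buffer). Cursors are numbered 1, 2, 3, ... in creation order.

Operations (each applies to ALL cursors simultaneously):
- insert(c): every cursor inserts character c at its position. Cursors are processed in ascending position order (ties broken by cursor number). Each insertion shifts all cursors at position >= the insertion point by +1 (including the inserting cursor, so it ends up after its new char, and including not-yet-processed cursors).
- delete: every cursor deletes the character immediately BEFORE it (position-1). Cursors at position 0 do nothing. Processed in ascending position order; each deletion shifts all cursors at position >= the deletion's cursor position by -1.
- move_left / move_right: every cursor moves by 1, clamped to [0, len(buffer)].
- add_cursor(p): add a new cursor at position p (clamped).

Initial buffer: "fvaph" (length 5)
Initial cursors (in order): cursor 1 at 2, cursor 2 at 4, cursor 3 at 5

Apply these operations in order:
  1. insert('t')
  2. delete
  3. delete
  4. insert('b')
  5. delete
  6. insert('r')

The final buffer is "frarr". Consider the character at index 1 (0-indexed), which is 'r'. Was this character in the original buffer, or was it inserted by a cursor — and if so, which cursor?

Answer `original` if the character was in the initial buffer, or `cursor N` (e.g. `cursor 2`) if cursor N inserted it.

Answer: cursor 1

Derivation:
After op 1 (insert('t')): buffer="fvtaptht" (len 8), cursors c1@3 c2@6 c3@8, authorship ..1..2.3
After op 2 (delete): buffer="fvaph" (len 5), cursors c1@2 c2@4 c3@5, authorship .....
After op 3 (delete): buffer="fa" (len 2), cursors c1@1 c2@2 c3@2, authorship ..
After op 4 (insert('b')): buffer="fbabb" (len 5), cursors c1@2 c2@5 c3@5, authorship .1.23
After op 5 (delete): buffer="fa" (len 2), cursors c1@1 c2@2 c3@2, authorship ..
After op 6 (insert('r')): buffer="frarr" (len 5), cursors c1@2 c2@5 c3@5, authorship .1.23
Authorship (.=original, N=cursor N): . 1 . 2 3
Index 1: author = 1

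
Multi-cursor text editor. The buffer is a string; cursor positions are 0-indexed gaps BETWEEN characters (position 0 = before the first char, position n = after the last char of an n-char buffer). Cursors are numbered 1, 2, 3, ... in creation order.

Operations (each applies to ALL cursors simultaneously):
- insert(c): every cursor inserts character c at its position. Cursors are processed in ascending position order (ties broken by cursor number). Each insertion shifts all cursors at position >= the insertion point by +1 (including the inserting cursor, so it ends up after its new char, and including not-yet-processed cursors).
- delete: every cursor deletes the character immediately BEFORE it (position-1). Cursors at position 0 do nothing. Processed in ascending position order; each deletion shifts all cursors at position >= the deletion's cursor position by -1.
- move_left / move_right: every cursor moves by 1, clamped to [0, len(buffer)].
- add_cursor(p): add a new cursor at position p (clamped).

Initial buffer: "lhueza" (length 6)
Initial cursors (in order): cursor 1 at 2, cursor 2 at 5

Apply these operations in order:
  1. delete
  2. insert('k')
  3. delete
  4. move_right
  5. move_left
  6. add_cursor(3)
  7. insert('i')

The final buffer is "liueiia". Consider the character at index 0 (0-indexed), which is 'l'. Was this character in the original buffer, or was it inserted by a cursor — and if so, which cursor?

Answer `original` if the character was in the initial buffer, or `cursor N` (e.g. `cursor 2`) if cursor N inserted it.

After op 1 (delete): buffer="luea" (len 4), cursors c1@1 c2@3, authorship ....
After op 2 (insert('k')): buffer="lkueka" (len 6), cursors c1@2 c2@5, authorship .1..2.
After op 3 (delete): buffer="luea" (len 4), cursors c1@1 c2@3, authorship ....
After op 4 (move_right): buffer="luea" (len 4), cursors c1@2 c2@4, authorship ....
After op 5 (move_left): buffer="luea" (len 4), cursors c1@1 c2@3, authorship ....
After op 6 (add_cursor(3)): buffer="luea" (len 4), cursors c1@1 c2@3 c3@3, authorship ....
After op 7 (insert('i')): buffer="liueiia" (len 7), cursors c1@2 c2@6 c3@6, authorship .1..23.
Authorship (.=original, N=cursor N): . 1 . . 2 3 .
Index 0: author = original

Answer: original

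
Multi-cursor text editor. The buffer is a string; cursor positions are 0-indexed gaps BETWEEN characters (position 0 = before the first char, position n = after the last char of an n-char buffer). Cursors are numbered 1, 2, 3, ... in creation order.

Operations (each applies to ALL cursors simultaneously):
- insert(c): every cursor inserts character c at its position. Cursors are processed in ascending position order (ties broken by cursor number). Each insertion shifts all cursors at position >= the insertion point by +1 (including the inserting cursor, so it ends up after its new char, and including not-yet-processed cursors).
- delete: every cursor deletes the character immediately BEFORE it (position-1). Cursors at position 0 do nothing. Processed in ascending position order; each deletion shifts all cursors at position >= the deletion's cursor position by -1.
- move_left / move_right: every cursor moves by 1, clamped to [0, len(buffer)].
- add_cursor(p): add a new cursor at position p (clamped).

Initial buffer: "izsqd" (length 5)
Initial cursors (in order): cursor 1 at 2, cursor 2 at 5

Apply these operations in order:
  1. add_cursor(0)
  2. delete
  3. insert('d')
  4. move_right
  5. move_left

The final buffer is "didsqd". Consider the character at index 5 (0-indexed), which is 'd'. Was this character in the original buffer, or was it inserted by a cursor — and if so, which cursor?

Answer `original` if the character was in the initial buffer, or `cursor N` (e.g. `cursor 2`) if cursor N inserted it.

After op 1 (add_cursor(0)): buffer="izsqd" (len 5), cursors c3@0 c1@2 c2@5, authorship .....
After op 2 (delete): buffer="isq" (len 3), cursors c3@0 c1@1 c2@3, authorship ...
After op 3 (insert('d')): buffer="didsqd" (len 6), cursors c3@1 c1@3 c2@6, authorship 3.1..2
After op 4 (move_right): buffer="didsqd" (len 6), cursors c3@2 c1@4 c2@6, authorship 3.1..2
After op 5 (move_left): buffer="didsqd" (len 6), cursors c3@1 c1@3 c2@5, authorship 3.1..2
Authorship (.=original, N=cursor N): 3 . 1 . . 2
Index 5: author = 2

Answer: cursor 2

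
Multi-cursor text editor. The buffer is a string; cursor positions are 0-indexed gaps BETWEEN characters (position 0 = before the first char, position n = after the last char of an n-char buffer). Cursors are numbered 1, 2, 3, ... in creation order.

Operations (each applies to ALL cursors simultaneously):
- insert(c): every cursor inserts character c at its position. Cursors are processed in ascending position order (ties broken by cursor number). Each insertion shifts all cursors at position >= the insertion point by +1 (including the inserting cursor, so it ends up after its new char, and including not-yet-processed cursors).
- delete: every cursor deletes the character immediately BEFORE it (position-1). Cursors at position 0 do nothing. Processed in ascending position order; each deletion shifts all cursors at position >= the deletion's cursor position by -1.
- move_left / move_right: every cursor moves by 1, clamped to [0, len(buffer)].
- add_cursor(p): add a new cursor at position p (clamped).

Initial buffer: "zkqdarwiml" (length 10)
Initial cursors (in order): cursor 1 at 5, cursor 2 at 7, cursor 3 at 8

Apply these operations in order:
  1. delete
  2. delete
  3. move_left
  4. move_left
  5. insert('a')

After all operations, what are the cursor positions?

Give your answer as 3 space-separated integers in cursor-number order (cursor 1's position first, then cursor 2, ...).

After op 1 (delete): buffer="zkqdrml" (len 7), cursors c1@4 c2@5 c3@5, authorship .......
After op 2 (delete): buffer="zkml" (len 4), cursors c1@2 c2@2 c3@2, authorship ....
After op 3 (move_left): buffer="zkml" (len 4), cursors c1@1 c2@1 c3@1, authorship ....
After op 4 (move_left): buffer="zkml" (len 4), cursors c1@0 c2@0 c3@0, authorship ....
After op 5 (insert('a')): buffer="aaazkml" (len 7), cursors c1@3 c2@3 c3@3, authorship 123....

Answer: 3 3 3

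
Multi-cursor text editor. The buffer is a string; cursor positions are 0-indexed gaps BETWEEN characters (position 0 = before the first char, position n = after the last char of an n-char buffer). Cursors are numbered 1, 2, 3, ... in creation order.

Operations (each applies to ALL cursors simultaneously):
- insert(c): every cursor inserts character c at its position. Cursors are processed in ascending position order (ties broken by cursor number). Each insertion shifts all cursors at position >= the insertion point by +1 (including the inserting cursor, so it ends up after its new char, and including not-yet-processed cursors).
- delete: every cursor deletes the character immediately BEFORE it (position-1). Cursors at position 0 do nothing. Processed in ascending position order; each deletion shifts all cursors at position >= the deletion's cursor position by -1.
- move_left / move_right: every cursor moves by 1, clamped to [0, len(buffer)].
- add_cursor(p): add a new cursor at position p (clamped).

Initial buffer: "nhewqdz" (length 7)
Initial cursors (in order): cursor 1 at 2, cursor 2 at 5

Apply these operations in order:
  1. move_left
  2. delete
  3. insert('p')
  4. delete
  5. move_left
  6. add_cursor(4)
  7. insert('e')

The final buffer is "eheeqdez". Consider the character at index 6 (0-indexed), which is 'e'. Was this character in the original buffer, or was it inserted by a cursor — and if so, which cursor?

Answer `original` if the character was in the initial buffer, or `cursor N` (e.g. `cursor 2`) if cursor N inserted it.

After op 1 (move_left): buffer="nhewqdz" (len 7), cursors c1@1 c2@4, authorship .......
After op 2 (delete): buffer="heqdz" (len 5), cursors c1@0 c2@2, authorship .....
After op 3 (insert('p')): buffer="phepqdz" (len 7), cursors c1@1 c2@4, authorship 1..2...
After op 4 (delete): buffer="heqdz" (len 5), cursors c1@0 c2@2, authorship .....
After op 5 (move_left): buffer="heqdz" (len 5), cursors c1@0 c2@1, authorship .....
After op 6 (add_cursor(4)): buffer="heqdz" (len 5), cursors c1@0 c2@1 c3@4, authorship .....
After op 7 (insert('e')): buffer="eheeqdez" (len 8), cursors c1@1 c2@3 c3@7, authorship 1.2...3.
Authorship (.=original, N=cursor N): 1 . 2 . . . 3 .
Index 6: author = 3

Answer: cursor 3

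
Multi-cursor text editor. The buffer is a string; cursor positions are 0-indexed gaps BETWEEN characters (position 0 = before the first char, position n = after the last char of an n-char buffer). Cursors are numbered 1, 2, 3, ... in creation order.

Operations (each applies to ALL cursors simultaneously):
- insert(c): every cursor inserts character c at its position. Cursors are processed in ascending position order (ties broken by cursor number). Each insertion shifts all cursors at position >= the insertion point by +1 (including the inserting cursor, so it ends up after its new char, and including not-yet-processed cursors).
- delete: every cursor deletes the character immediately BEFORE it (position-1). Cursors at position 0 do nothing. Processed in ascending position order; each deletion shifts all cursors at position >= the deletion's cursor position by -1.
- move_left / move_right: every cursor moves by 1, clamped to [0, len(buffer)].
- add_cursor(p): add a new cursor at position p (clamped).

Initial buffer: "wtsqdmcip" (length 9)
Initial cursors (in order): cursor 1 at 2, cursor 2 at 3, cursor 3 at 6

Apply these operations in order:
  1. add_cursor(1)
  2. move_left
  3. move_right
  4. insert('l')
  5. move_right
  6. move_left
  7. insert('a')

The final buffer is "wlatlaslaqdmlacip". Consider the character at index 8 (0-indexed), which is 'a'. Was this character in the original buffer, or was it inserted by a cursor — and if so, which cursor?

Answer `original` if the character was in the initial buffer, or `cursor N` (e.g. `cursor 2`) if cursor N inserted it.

After op 1 (add_cursor(1)): buffer="wtsqdmcip" (len 9), cursors c4@1 c1@2 c2@3 c3@6, authorship .........
After op 2 (move_left): buffer="wtsqdmcip" (len 9), cursors c4@0 c1@1 c2@2 c3@5, authorship .........
After op 3 (move_right): buffer="wtsqdmcip" (len 9), cursors c4@1 c1@2 c2@3 c3@6, authorship .........
After op 4 (insert('l')): buffer="wltlslqdmlcip" (len 13), cursors c4@2 c1@4 c2@6 c3@10, authorship .4.1.2...3...
After op 5 (move_right): buffer="wltlslqdmlcip" (len 13), cursors c4@3 c1@5 c2@7 c3@11, authorship .4.1.2...3...
After op 6 (move_left): buffer="wltlslqdmlcip" (len 13), cursors c4@2 c1@4 c2@6 c3@10, authorship .4.1.2...3...
After op 7 (insert('a')): buffer="wlatlaslaqdmlacip" (len 17), cursors c4@3 c1@6 c2@9 c3@14, authorship .44.11.22...33...
Authorship (.=original, N=cursor N): . 4 4 . 1 1 . 2 2 . . . 3 3 . . .
Index 8: author = 2

Answer: cursor 2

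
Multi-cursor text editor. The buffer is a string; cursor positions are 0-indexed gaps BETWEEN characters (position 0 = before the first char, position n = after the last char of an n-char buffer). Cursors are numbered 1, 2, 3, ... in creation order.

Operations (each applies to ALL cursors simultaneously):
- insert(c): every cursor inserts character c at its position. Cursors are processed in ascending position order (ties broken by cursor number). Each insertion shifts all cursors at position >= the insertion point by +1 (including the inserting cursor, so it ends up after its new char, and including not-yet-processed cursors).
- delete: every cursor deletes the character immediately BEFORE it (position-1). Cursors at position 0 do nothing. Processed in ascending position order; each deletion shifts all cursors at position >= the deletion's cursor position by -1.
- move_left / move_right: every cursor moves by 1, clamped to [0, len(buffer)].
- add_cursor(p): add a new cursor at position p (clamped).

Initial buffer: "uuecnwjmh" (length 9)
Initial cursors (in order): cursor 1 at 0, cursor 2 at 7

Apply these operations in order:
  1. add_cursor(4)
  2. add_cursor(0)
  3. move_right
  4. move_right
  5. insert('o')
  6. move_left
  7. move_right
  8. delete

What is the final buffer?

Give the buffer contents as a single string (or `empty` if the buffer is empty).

Answer: uuecnwjmh

Derivation:
After op 1 (add_cursor(4)): buffer="uuecnwjmh" (len 9), cursors c1@0 c3@4 c2@7, authorship .........
After op 2 (add_cursor(0)): buffer="uuecnwjmh" (len 9), cursors c1@0 c4@0 c3@4 c2@7, authorship .........
After op 3 (move_right): buffer="uuecnwjmh" (len 9), cursors c1@1 c4@1 c3@5 c2@8, authorship .........
After op 4 (move_right): buffer="uuecnwjmh" (len 9), cursors c1@2 c4@2 c3@6 c2@9, authorship .........
After op 5 (insert('o')): buffer="uuooecnwojmho" (len 13), cursors c1@4 c4@4 c3@9 c2@13, authorship ..14....3...2
After op 6 (move_left): buffer="uuooecnwojmho" (len 13), cursors c1@3 c4@3 c3@8 c2@12, authorship ..14....3...2
After op 7 (move_right): buffer="uuooecnwojmho" (len 13), cursors c1@4 c4@4 c3@9 c2@13, authorship ..14....3...2
After op 8 (delete): buffer="uuecnwjmh" (len 9), cursors c1@2 c4@2 c3@6 c2@9, authorship .........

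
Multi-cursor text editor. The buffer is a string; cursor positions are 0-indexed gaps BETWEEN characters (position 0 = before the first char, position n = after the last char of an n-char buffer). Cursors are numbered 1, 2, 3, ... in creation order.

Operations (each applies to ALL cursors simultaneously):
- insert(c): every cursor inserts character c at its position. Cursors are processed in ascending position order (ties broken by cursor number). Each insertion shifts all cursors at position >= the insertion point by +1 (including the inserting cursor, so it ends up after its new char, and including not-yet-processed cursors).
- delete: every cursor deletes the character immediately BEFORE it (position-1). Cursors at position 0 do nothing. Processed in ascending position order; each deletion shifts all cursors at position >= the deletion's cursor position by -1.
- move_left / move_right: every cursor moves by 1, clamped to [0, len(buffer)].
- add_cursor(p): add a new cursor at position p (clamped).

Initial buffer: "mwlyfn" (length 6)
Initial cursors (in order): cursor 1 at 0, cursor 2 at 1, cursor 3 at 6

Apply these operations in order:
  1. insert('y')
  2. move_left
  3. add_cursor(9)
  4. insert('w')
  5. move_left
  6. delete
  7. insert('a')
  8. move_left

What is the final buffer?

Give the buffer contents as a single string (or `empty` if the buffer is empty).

After op 1 (insert('y')): buffer="ymywlyfny" (len 9), cursors c1@1 c2@3 c3@9, authorship 1.2.....3
After op 2 (move_left): buffer="ymywlyfny" (len 9), cursors c1@0 c2@2 c3@8, authorship 1.2.....3
After op 3 (add_cursor(9)): buffer="ymywlyfny" (len 9), cursors c1@0 c2@2 c3@8 c4@9, authorship 1.2.....3
After op 4 (insert('w')): buffer="wymwywlyfnwyw" (len 13), cursors c1@1 c2@4 c3@11 c4@13, authorship 11.22.....334
After op 5 (move_left): buffer="wymwywlyfnwyw" (len 13), cursors c1@0 c2@3 c3@10 c4@12, authorship 11.22.....334
After op 6 (delete): buffer="wywywlyfww" (len 10), cursors c1@0 c2@2 c3@8 c4@9, authorship 1122....34
After op 7 (insert('a')): buffer="awyawywlyfawaw" (len 14), cursors c1@1 c2@4 c3@11 c4@13, authorship 111222....3344
After op 8 (move_left): buffer="awyawywlyfawaw" (len 14), cursors c1@0 c2@3 c3@10 c4@12, authorship 111222....3344

Answer: awyawywlyfawaw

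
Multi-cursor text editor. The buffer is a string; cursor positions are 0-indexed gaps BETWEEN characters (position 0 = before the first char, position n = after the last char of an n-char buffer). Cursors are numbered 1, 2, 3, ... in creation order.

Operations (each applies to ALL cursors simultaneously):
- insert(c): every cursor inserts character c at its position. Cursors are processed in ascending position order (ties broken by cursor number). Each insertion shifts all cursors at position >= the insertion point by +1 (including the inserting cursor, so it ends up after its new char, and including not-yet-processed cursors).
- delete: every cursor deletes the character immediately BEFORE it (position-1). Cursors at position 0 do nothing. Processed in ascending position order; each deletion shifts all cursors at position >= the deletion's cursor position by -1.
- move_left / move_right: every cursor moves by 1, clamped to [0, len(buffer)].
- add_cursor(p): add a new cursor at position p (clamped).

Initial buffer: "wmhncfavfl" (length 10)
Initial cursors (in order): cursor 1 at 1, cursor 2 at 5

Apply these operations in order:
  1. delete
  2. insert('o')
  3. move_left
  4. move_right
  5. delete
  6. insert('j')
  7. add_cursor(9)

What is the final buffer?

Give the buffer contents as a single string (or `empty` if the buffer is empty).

Answer: jmhnjfavfl

Derivation:
After op 1 (delete): buffer="mhnfavfl" (len 8), cursors c1@0 c2@3, authorship ........
After op 2 (insert('o')): buffer="omhnofavfl" (len 10), cursors c1@1 c2@5, authorship 1...2.....
After op 3 (move_left): buffer="omhnofavfl" (len 10), cursors c1@0 c2@4, authorship 1...2.....
After op 4 (move_right): buffer="omhnofavfl" (len 10), cursors c1@1 c2@5, authorship 1...2.....
After op 5 (delete): buffer="mhnfavfl" (len 8), cursors c1@0 c2@3, authorship ........
After op 6 (insert('j')): buffer="jmhnjfavfl" (len 10), cursors c1@1 c2@5, authorship 1...2.....
After op 7 (add_cursor(9)): buffer="jmhnjfavfl" (len 10), cursors c1@1 c2@5 c3@9, authorship 1...2.....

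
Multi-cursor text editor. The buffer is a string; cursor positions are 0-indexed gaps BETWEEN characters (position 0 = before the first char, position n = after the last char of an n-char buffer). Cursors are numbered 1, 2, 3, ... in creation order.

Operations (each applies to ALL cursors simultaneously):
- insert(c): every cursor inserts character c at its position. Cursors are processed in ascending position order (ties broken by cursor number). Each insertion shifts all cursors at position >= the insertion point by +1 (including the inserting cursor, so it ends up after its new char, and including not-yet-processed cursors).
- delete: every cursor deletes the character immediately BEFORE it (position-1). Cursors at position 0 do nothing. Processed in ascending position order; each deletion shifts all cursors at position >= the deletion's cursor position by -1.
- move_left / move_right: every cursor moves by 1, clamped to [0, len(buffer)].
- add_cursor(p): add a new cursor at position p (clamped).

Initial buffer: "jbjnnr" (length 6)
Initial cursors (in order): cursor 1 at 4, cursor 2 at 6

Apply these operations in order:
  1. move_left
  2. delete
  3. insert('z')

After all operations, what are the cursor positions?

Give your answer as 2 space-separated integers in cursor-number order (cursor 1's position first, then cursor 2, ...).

After op 1 (move_left): buffer="jbjnnr" (len 6), cursors c1@3 c2@5, authorship ......
After op 2 (delete): buffer="jbnr" (len 4), cursors c1@2 c2@3, authorship ....
After op 3 (insert('z')): buffer="jbznzr" (len 6), cursors c1@3 c2@5, authorship ..1.2.

Answer: 3 5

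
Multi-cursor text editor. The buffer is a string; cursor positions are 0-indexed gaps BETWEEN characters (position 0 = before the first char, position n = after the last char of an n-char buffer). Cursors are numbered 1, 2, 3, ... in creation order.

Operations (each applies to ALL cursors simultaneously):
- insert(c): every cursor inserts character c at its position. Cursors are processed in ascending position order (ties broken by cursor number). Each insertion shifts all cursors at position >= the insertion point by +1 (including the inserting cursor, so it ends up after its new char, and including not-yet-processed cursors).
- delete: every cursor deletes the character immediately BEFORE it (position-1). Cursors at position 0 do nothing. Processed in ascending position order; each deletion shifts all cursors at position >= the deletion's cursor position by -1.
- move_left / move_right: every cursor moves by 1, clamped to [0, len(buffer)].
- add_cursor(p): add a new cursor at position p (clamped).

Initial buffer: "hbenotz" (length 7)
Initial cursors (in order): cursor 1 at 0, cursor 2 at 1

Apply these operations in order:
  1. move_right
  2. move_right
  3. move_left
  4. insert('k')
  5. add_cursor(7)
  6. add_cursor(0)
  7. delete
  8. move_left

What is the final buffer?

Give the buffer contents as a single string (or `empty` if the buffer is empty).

Answer: hbentz

Derivation:
After op 1 (move_right): buffer="hbenotz" (len 7), cursors c1@1 c2@2, authorship .......
After op 2 (move_right): buffer="hbenotz" (len 7), cursors c1@2 c2@3, authorship .......
After op 3 (move_left): buffer="hbenotz" (len 7), cursors c1@1 c2@2, authorship .......
After op 4 (insert('k')): buffer="hkbkenotz" (len 9), cursors c1@2 c2@4, authorship .1.2.....
After op 5 (add_cursor(7)): buffer="hkbkenotz" (len 9), cursors c1@2 c2@4 c3@7, authorship .1.2.....
After op 6 (add_cursor(0)): buffer="hkbkenotz" (len 9), cursors c4@0 c1@2 c2@4 c3@7, authorship .1.2.....
After op 7 (delete): buffer="hbentz" (len 6), cursors c4@0 c1@1 c2@2 c3@4, authorship ......
After op 8 (move_left): buffer="hbentz" (len 6), cursors c1@0 c4@0 c2@1 c3@3, authorship ......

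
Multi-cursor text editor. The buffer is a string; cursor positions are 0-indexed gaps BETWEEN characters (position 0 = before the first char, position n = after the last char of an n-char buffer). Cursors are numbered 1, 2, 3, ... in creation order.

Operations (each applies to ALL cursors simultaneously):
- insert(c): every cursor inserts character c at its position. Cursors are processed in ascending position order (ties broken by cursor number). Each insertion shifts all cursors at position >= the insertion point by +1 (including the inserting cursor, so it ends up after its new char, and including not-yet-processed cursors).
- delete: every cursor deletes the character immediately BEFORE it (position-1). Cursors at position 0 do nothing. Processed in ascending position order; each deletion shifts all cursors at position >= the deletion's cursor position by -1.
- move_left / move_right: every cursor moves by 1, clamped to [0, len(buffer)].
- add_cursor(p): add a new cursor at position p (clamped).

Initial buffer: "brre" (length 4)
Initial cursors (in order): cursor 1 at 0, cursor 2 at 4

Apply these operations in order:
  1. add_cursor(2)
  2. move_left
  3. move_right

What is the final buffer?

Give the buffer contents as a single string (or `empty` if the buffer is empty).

After op 1 (add_cursor(2)): buffer="brre" (len 4), cursors c1@0 c3@2 c2@4, authorship ....
After op 2 (move_left): buffer="brre" (len 4), cursors c1@0 c3@1 c2@3, authorship ....
After op 3 (move_right): buffer="brre" (len 4), cursors c1@1 c3@2 c2@4, authorship ....

Answer: brre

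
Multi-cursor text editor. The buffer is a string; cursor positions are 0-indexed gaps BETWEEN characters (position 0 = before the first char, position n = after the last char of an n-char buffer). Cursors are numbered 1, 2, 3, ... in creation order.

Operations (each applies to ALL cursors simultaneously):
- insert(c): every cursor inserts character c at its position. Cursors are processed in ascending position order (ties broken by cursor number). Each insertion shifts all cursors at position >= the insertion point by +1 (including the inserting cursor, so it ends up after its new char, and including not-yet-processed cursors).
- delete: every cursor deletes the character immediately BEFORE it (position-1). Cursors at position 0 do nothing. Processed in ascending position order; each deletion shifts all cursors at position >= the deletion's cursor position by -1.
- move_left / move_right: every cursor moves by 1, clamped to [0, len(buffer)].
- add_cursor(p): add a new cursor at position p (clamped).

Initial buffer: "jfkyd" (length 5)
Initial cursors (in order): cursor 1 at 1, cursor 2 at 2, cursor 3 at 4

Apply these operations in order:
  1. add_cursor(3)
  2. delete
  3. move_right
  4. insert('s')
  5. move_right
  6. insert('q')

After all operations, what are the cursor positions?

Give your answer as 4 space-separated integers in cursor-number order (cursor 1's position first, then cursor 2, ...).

After op 1 (add_cursor(3)): buffer="jfkyd" (len 5), cursors c1@1 c2@2 c4@3 c3@4, authorship .....
After op 2 (delete): buffer="d" (len 1), cursors c1@0 c2@0 c3@0 c4@0, authorship .
After op 3 (move_right): buffer="d" (len 1), cursors c1@1 c2@1 c3@1 c4@1, authorship .
After op 4 (insert('s')): buffer="dssss" (len 5), cursors c1@5 c2@5 c3@5 c4@5, authorship .1234
After op 5 (move_right): buffer="dssss" (len 5), cursors c1@5 c2@5 c3@5 c4@5, authorship .1234
After op 6 (insert('q')): buffer="dssssqqqq" (len 9), cursors c1@9 c2@9 c3@9 c4@9, authorship .12341234

Answer: 9 9 9 9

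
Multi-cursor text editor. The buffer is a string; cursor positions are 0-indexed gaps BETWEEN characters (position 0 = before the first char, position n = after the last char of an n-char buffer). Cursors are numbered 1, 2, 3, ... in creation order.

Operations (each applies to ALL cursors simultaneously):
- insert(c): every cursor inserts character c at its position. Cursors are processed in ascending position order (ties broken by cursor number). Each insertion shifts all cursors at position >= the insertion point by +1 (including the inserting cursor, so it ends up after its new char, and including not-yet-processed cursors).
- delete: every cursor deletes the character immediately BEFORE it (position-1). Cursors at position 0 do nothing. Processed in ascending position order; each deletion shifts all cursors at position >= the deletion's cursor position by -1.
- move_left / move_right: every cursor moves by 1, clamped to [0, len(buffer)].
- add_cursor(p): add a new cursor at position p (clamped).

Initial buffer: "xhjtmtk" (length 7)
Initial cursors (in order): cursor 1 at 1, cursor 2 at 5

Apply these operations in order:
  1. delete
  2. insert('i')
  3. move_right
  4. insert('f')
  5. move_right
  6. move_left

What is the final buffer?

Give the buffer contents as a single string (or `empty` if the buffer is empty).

Answer: ihfjtitfk

Derivation:
After op 1 (delete): buffer="hjttk" (len 5), cursors c1@0 c2@3, authorship .....
After op 2 (insert('i')): buffer="ihjtitk" (len 7), cursors c1@1 c2@5, authorship 1...2..
After op 3 (move_right): buffer="ihjtitk" (len 7), cursors c1@2 c2@6, authorship 1...2..
After op 4 (insert('f')): buffer="ihfjtitfk" (len 9), cursors c1@3 c2@8, authorship 1.1..2.2.
After op 5 (move_right): buffer="ihfjtitfk" (len 9), cursors c1@4 c2@9, authorship 1.1..2.2.
After op 6 (move_left): buffer="ihfjtitfk" (len 9), cursors c1@3 c2@8, authorship 1.1..2.2.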